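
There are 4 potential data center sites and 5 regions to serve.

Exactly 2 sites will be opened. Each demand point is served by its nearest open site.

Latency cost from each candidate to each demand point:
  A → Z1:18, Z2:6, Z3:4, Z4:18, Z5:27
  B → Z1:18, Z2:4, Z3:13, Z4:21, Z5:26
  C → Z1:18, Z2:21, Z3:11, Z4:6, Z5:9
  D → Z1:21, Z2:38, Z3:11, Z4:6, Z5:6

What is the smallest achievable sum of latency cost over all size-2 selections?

40

Open {A, D}.
  Z1→A 18, Z2→A 6, Z3→A 4, Z4→D 6, Z5→D 6  ⇒ total 40.
Compare {A, C}: total 43.
Compare {B, D}: total 45.
No size-2 selection does better; minimum is 40.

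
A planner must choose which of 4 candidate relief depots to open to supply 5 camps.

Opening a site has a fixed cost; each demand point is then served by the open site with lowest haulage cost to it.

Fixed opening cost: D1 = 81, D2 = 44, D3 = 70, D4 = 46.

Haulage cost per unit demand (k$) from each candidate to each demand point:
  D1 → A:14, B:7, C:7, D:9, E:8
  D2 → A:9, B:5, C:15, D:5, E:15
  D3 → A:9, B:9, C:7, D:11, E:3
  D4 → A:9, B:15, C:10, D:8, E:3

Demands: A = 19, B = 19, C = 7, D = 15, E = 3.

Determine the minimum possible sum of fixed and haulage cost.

510

Open {D2, D4}: assign each demand point to its cheapest open site.
  A→D2 19×9=171, B→D2 19×5=95, C→D4 7×10=70, D→D2 15×5=75, E→D4 3×3=9
  haulage cost 420, fixed 90 → total 510.
Compare {D2, D3}: haulage cost 399 + fixed 114 = 513.
Compare {D2}: haulage cost 491 + fixed 44 = 535.
Compare {D1, D2}: haulage cost 414 + fixed 125 = 539.
All other subsets cost ≥ 513. Minimum total cost: 510.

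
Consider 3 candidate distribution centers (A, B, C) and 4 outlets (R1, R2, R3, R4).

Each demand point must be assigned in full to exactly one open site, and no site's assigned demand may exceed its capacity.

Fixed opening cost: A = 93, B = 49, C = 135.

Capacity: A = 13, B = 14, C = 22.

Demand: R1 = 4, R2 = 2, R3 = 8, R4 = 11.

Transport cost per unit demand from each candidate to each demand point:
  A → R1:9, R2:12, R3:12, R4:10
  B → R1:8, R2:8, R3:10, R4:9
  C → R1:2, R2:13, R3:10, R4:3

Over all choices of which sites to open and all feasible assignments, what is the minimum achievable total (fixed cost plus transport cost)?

321

Open {B, C}; cheapest assignment that respects the capacities:
  B (cap 14, load 10): R2, R3 — cost 2×8 + 8×10 = 96
  C (cap 22, load 15): R1, R4 — cost 4×2 + 11×3 = 41
  Shipping 137, fixed 184 → total 321.
  Any other capacity-feasible assignment to {B, C} ships for at least 137.
Compare {A, B}: its best feasible assignment gives total 380.
Compare {A, C}: its best feasible assignment gives total 389.
Every other set of open sites that can feasibly serve all demand totals ≥ 380 even under its best assignment. Minimum: 321.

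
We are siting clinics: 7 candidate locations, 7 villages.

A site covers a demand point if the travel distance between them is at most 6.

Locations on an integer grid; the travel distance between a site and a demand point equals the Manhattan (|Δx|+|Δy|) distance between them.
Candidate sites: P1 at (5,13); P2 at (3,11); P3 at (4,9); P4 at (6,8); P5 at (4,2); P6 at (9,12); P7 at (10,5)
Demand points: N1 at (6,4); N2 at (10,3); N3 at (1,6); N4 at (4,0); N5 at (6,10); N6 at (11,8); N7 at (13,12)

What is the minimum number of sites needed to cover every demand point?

Coverage sets (demand points within 6 of each site):
  P1: {N5}
  P2: {N5}
  P3: {N3, N5}
  P4: {N1, N5, N6}
  P5: {N1, N4}
  P6: {N5, N6, N7}
  P7: {N1, N2, N6}
No 3 sites suffice: every size-3 union leaves at least one demand point uncovered.
But {P3, P5, P6, P7} covers everything, so the minimum is 4.

4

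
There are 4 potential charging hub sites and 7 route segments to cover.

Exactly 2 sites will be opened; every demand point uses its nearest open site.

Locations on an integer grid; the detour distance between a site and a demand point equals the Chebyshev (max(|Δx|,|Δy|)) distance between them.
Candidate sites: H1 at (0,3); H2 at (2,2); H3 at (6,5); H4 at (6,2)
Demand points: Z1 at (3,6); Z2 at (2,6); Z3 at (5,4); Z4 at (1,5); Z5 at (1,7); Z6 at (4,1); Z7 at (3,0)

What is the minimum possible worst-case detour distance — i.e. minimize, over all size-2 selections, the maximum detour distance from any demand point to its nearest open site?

Open {H1, H2}.
  Farthest demand point is Z5 at detour distance 4 (to H1); all others are ≤ 4.
With {H1, H3} the worst case is 4.
With {H1, H4} the worst case is 4.
No size-2 selection achieves below 4.

4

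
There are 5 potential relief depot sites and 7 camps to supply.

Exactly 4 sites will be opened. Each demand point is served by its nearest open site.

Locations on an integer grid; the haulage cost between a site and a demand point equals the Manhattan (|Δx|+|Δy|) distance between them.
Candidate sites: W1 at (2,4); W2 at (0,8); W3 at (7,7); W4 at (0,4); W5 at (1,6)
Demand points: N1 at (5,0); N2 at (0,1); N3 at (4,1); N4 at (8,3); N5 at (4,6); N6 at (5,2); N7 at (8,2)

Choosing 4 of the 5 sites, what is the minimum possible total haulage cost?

Open {W1, W3, W4, W5}.
  N1→W1 7, N2→W4 3, N3→W1 5, N4→W3 5, N5→W5 3, N6→W1 5, N7→W3 6  ⇒ total 34.
Compare {W1, W2, W3, W4}: total 35.
Compare {W1, W2, W3, W5}: total 36.
No size-4 selection does better; minimum is 34.

34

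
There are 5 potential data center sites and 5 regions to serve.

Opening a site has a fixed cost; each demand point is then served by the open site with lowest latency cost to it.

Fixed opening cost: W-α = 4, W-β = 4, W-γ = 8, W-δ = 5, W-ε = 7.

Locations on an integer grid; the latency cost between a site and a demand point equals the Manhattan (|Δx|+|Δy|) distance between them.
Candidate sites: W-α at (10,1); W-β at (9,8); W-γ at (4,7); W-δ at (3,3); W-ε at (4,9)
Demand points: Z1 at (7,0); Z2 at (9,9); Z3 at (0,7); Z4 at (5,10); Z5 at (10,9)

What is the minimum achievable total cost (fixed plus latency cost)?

Open {W-α, W-β, W-ε}: assign each demand point to its cheapest open site.
  Z1→W-α 4, Z2→W-β 1, Z3→W-ε 6, Z4→W-ε 2, Z5→W-β 2
  latency cost 15, fixed 15 → total 30.
Compare {W-α, W-β}: latency cost 23 + fixed 8 = 31.
Compare {W-α, W-β, W-γ}: latency cost 15 + fixed 16 = 31.
Compare {W-β, W-δ}: latency cost 23 + fixed 9 = 32.
All other subsets cost ≥ 31. Minimum total cost: 30.

30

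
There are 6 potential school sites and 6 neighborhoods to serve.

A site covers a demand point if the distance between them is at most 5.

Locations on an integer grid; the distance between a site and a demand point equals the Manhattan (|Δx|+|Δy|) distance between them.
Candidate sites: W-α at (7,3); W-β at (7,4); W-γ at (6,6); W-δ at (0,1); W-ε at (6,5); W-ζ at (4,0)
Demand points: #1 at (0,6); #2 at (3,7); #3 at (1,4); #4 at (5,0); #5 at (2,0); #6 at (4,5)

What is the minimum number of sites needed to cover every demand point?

Coverage sets (demand points within 5 of each site):
  W-α: {#4, #6}
  W-β: {#6}
  W-γ: {#2, #6}
  W-δ: {#1, #3, #5}
  W-ε: {#2, #6}
  W-ζ: {#4, #5, #6}
No 2 sites suffice: every size-2 union leaves at least one demand point uncovered.
But {W-α, W-γ, W-δ} covers everything, so the minimum is 3.

3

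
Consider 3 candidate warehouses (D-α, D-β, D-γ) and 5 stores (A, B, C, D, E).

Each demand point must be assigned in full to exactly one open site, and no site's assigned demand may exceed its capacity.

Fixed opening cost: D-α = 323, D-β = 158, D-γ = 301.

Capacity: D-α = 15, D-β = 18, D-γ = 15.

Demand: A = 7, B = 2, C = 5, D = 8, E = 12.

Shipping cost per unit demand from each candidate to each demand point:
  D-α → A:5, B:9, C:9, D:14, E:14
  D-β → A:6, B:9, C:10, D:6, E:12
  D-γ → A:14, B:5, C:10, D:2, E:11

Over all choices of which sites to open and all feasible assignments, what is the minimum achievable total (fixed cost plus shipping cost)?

1032

Open {D-α, D-β, D-γ}; cheapest assignment that respects the capacities:
  D-α (cap 15, load 12): A, C — cost 7×5 + 5×9 = 80
  D-β (cap 18, load 12): E — cost 12×12 = 144
  D-γ (cap 15, load 10): B, D — cost 2×5 + 8×2 = 26
  Shipping 250, fixed 782 → total 1032.
  Any other capacity-feasible assignment to {D-α, D-β, D-γ} ships for at least 250.
Total demand is 34 and no other set of sites has combined capacity ≥ 34, so {D-α, D-β, D-γ} is the only feasible choice of open sites. Minimum: 1032.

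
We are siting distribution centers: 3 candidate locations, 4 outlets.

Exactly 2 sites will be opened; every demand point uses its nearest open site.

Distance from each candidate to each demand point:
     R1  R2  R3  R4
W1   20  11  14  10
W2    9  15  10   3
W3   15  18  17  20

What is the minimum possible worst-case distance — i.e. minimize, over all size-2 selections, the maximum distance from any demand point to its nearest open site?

Open {W1, W2}.
  Farthest demand point is R2 at distance 11 (to W1); all others are ≤ 11.
With {W1, W3} the worst case is 15.
With {W2, W3} the worst case is 15.
No size-2 selection achieves below 11.

11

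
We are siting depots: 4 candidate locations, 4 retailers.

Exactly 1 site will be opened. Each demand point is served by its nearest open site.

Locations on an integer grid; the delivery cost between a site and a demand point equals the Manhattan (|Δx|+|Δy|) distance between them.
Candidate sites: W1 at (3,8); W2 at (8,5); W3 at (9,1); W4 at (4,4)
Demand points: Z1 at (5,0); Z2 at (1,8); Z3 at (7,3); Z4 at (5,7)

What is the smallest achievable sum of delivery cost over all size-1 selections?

20

Open {W4}.
  Z1→W4 5, Z2→W4 7, Z3→W4 4, Z4→W4 4  ⇒ total 20.
Compare {W1}: total 24.
Compare {W2}: total 26.
No size-1 selection does better; minimum is 20.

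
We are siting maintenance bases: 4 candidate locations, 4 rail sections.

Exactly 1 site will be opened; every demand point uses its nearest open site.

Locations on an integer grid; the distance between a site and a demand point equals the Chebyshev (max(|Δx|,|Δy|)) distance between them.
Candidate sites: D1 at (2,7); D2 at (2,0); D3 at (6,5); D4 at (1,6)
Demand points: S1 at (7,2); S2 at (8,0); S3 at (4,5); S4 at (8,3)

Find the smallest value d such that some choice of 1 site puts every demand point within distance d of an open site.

5

Open {D3}.
  Farthest demand point is S2 at distance 5 (to D3); all others are ≤ 5.
With {D2} the worst case is 6.
With {D1} the worst case is 7.
No size-1 selection achieves below 5.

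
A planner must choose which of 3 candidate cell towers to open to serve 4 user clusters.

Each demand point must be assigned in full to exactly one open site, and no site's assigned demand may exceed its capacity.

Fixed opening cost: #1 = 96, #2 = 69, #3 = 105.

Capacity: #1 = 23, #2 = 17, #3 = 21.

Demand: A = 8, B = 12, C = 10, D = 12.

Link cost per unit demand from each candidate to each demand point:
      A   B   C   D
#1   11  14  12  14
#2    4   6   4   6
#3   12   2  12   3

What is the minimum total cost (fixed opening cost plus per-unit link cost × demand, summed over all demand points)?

Open {#1, #2, #3}; cheapest assignment that respects the capacities:
  #1 (cap 23, load 18): A, C — cost 8×11 + 10×12 = 208
  #2 (cap 17, load 12): D — cost 12×6 = 72
  #3 (cap 21, load 12): B — cost 12×2 = 24
  Shipping 304, fixed 270 → total 574.
  Any other capacity-feasible assignment to {#1, #2, #3} ships for at least 304.
Compare {#1, #3}: its best feasible assignment gives total 609.
Every other set of open sites that can feasibly serve all demand totals ≥ 609 even under its best assignment. Minimum: 574.

574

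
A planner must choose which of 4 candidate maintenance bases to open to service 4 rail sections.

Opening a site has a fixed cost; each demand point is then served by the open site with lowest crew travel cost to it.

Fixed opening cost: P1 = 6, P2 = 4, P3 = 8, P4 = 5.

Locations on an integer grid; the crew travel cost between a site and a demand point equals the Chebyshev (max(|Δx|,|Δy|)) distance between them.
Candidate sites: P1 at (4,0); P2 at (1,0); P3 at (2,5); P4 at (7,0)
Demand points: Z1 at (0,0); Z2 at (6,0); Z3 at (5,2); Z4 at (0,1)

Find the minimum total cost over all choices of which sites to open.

Open {P2, P4}: assign each demand point to its cheapest open site.
  Z1→P2 1, Z2→P4 1, Z3→P4 2, Z4→P2 1
  crew travel cost 5, fixed 9 → total 14.
Compare {P2}: crew travel cost 11 + fixed 4 = 15.
Compare {P1, P2}: crew travel cost 6 + fixed 10 = 16.
Compare {P1}: crew travel cost 12 + fixed 6 = 18.
All other subsets cost ≥ 15. Minimum total cost: 14.

14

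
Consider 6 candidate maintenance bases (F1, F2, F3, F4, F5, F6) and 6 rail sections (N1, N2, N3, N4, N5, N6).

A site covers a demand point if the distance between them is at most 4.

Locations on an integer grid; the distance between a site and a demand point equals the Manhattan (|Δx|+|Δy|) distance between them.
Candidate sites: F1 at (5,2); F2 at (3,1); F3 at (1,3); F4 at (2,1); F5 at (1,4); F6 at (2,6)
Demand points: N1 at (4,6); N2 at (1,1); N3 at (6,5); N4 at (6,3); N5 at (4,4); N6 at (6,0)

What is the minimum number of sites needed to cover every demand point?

Coverage sets (demand points within 4 of each site):
  F1: {N3, N4, N5, N6}
  F2: {N2, N5, N6}
  F3: {N2, N5}
  F4: {N2}
  F5: {N2, N5}
  F6: {N1, N5}
No 2 sites suffice: every size-2 union leaves at least one demand point uncovered.
But {F1, F2, F6} covers everything, so the minimum is 3.

3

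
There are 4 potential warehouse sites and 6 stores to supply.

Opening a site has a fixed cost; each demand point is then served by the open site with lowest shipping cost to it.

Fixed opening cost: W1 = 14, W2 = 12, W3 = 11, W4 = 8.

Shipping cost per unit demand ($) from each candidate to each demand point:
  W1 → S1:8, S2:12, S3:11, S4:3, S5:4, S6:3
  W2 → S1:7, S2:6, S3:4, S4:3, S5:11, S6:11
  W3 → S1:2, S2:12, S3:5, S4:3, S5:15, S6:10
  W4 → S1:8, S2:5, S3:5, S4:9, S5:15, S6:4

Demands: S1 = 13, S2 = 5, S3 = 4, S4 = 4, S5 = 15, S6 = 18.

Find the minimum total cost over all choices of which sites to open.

230

Open {W1, W3, W4}: assign each demand point to its cheapest open site.
  S1→W3 13×2=26, S2→W4 5×5=25, S3→W3 4×5=20, S4→W1 4×3=12, S5→W1 15×4=60, S6→W1 18×3=54
  shipping cost 197, fixed 33 → total 230.
Compare {W1, W2, W3}: shipping cost 198 + fixed 37 = 235.
Compare {W1, W2, W3, W4}: shipping cost 193 + fixed 45 = 238.
Compare {W1, W3}: shipping cost 232 + fixed 25 = 257.
All other subsets cost ≥ 235. Minimum total cost: 230.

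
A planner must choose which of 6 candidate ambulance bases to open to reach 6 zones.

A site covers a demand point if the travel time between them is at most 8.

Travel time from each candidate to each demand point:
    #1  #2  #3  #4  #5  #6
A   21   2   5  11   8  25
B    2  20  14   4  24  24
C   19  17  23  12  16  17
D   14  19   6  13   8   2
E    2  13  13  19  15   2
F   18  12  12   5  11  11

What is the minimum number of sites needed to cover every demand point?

3

Coverage sets (demand points within 8 of each site):
  A: {#2, #3, #5}
  B: {#1, #4}
  C: {}
  D: {#3, #5, #6}
  E: {#1, #6}
  F: {#4}
No 2 sites suffice: every size-2 union leaves at least one demand point uncovered.
But {A, B, D} covers everything, so the minimum is 3.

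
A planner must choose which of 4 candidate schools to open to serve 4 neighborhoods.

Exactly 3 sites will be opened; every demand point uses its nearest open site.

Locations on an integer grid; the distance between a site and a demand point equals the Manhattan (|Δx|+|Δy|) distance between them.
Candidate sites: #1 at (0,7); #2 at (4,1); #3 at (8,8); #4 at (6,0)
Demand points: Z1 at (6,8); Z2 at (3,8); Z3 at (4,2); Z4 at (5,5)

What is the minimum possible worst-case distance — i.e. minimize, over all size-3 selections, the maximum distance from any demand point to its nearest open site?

Open {#1, #2, #3}.
  Farthest demand point is Z4 at distance 5 (to #2); all others are ≤ 5.
With {#2, #3, #4} the worst case is 5.
With {#1, #3, #4} the worst case is 6.
No size-3 selection achieves below 5.

5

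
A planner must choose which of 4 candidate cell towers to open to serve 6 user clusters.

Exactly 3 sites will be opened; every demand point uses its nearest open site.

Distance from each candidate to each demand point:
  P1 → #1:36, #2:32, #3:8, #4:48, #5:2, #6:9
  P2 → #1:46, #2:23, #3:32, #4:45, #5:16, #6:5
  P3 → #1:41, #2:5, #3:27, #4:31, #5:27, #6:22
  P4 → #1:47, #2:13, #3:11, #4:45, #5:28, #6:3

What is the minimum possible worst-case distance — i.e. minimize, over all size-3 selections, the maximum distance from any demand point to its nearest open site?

Open {P1, P2, P3}.
  Farthest demand point is #1 at distance 36 (to P1); all others are ≤ 36.
With {P1, P3, P4} the worst case is 36.
With {P2, P3, P4} the worst case is 41.
No size-3 selection achieves below 36.

36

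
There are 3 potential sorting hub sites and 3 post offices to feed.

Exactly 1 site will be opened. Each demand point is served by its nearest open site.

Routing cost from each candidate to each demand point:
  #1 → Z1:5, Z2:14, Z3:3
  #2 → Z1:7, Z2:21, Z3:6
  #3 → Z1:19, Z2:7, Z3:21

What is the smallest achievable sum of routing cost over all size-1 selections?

22

Open {#1}.
  Z1→#1 5, Z2→#1 14, Z3→#1 3  ⇒ total 22.
Compare {#2}: total 34.
Compare {#3}: total 47.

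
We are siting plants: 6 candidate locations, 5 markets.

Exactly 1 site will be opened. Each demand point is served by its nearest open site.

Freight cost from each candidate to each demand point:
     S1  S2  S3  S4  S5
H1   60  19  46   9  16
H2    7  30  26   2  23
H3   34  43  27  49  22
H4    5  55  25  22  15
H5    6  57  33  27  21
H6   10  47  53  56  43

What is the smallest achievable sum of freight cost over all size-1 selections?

88

Open {H2}.
  S1→H2 7, S2→H2 30, S3→H2 26, S4→H2 2, S5→H2 23  ⇒ total 88.
Compare {H4}: total 122.
Compare {H5}: total 144.
No size-1 selection does better; minimum is 88.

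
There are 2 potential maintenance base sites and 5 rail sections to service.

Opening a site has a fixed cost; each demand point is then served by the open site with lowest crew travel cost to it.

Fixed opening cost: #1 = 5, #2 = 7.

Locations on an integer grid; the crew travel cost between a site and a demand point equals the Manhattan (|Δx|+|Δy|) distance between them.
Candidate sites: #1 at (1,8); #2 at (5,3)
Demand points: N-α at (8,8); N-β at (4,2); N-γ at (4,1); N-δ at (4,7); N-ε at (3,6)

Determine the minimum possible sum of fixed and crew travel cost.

30

Open {#2}: assign each demand point to its cheapest open site.
  N-α→#2 8, N-β→#2 2, N-γ→#2 3, N-δ→#2 5, N-ε→#2 5
  crew travel cost 23, fixed 7 → total 30.
Compare {#1, #2}: crew travel cost 20 + fixed 12 = 32.
Compare {#1}: crew travel cost 34 + fixed 5 = 39.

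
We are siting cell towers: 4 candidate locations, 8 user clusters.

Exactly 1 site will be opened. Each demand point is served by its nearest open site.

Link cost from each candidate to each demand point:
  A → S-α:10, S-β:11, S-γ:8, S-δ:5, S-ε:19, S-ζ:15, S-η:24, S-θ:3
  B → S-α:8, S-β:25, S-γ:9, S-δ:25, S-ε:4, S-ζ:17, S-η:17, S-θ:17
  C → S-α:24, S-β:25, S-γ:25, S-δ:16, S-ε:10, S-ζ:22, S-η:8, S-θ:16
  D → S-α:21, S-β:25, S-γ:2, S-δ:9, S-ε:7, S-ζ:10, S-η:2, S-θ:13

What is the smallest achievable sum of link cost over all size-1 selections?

89

Open {D}.
  S-α→D 21, S-β→D 25, S-γ→D 2, S-δ→D 9, S-ε→D 7, S-ζ→D 10, S-η→D 2, S-θ→D 13  ⇒ total 89.
Compare {A}: total 95.
Compare {B}: total 122.
No size-1 selection does better; minimum is 89.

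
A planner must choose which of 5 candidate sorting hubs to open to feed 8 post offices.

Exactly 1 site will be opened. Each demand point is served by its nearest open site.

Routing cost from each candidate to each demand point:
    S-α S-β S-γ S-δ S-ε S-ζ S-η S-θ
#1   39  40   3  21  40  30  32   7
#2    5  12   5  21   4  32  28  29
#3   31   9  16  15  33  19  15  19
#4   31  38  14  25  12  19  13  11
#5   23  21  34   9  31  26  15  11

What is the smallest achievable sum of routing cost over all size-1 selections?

136

Open {#2}.
  S-α→#2 5, S-β→#2 12, S-γ→#2 5, S-δ→#2 21, S-ε→#2 4, S-ζ→#2 32, S-η→#2 28, S-θ→#2 29  ⇒ total 136.
Compare {#3}: total 157.
Compare {#4}: total 163.
No size-1 selection does better; minimum is 136.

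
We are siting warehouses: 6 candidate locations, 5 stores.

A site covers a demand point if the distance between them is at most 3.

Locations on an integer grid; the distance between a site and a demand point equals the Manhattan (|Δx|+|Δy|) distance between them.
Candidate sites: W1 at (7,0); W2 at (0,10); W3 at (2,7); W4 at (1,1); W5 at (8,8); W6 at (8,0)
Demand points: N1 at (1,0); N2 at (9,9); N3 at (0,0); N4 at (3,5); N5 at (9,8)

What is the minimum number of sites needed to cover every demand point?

3

Coverage sets (demand points within 3 of each site):
  W1: {}
  W2: {}
  W3: {N4}
  W4: {N1, N3}
  W5: {N2, N5}
  W6: {}
No 2 sites suffice: every size-2 union leaves at least one demand point uncovered.
But {W3, W4, W5} covers everything, so the minimum is 3.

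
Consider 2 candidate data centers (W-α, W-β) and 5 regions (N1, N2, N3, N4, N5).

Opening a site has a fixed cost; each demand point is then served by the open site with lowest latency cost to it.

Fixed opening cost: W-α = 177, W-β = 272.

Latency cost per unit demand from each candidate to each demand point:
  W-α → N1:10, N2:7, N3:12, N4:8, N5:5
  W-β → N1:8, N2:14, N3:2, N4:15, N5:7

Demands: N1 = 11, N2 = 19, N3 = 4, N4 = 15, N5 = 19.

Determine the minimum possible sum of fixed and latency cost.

683

Open {W-α}: assign each demand point to its cheapest open site.
  N1→W-α 11×10=110, N2→W-α 19×7=133, N3→W-α 4×12=48, N4→W-α 15×8=120, N5→W-α 19×5=95
  latency cost 506, fixed 177 → total 683.
Compare {W-α, W-β}: latency cost 444 + fixed 449 = 893.
Compare {W-β}: latency cost 720 + fixed 272 = 992.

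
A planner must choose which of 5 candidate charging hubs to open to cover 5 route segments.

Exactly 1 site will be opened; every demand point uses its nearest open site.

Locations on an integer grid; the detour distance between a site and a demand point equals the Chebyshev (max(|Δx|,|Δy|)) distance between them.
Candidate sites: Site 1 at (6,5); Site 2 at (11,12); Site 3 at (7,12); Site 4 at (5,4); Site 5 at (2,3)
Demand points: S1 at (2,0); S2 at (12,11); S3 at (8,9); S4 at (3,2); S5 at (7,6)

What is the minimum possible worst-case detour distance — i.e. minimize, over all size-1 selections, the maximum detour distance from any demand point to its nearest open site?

6

Open {Site 1}.
  Farthest demand point is S2 at detour distance 6 (to Site 1); all others are ≤ 6.
With {Site 4} the worst case is 7.
With {Site 5} the worst case is 10.
No size-1 selection achieves below 6.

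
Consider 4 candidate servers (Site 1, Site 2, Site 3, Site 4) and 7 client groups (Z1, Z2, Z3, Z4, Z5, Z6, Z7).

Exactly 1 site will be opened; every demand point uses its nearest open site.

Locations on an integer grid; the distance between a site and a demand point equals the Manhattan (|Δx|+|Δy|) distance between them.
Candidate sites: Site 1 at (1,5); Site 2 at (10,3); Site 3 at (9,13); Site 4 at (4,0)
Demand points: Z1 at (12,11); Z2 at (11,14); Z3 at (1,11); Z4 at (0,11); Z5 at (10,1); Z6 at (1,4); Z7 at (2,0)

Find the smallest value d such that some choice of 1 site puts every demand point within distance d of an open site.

18

Open {Site 2}.
  Farthest demand point is Z4 at distance 18 (to Site 2); all others are ≤ 18.
With {Site 1} the worst case is 19.
With {Site 3} the worst case is 20.
No size-1 selection achieves below 18.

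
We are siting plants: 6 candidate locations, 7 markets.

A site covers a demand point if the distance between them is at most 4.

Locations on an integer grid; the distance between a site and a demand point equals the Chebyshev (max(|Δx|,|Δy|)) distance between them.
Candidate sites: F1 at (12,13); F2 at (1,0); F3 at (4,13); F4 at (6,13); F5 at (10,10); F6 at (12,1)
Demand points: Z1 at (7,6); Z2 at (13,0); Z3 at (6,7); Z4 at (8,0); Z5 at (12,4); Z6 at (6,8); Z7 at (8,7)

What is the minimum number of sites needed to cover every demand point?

Coverage sets (demand points within 4 of each site):
  F1: {}
  F2: {}
  F3: {}
  F4: {}
  F5: {Z1, Z3, Z6, Z7}
  F6: {Z2, Z4, Z5}
No single site covers all 7 demand points.
But {F5, F6} covers everything, so the minimum is 2.

2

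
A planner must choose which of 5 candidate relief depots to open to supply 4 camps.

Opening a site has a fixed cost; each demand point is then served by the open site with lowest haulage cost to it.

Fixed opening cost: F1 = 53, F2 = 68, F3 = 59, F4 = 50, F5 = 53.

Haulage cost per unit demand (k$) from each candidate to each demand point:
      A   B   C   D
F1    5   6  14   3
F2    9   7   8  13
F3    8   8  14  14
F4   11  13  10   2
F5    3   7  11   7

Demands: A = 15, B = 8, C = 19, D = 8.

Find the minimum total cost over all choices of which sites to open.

Open {F4, F5}: assign each demand point to its cheapest open site.
  A→F5 15×3=45, B→F5 8×7=56, C→F4 19×10=190, D→F4 8×2=16
  haulage cost 307, fixed 103 → total 410.
Compare {F5}: haulage cost 366 + fixed 53 = 419.
Compare {F1, F2}: haulage cost 299 + fixed 121 = 420.
Compare {F2, F5}: haulage cost 309 + fixed 121 = 430.
All other subsets cost ≥ 419. Minimum total cost: 410.

410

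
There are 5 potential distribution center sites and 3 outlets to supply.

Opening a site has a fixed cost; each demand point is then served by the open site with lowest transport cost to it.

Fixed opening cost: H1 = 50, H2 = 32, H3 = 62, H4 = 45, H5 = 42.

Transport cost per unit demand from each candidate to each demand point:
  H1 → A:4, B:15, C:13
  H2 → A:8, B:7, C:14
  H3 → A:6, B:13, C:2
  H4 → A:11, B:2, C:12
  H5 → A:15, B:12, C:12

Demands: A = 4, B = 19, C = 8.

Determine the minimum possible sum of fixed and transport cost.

Open {H3, H4}: assign each demand point to its cheapest open site.
  A→H3 4×6=24, B→H4 19×2=38, C→H3 8×2=16
  transport cost 78, fixed 107 → total 185.
Compare {H2, H3, H4}: transport cost 78 + fixed 139 = 217.
Compare {H4}: transport cost 178 + fixed 45 = 223.
Compare {H1, H3, H4}: transport cost 70 + fixed 157 = 227.
All other subsets cost ≥ 217. Minimum total cost: 185.

185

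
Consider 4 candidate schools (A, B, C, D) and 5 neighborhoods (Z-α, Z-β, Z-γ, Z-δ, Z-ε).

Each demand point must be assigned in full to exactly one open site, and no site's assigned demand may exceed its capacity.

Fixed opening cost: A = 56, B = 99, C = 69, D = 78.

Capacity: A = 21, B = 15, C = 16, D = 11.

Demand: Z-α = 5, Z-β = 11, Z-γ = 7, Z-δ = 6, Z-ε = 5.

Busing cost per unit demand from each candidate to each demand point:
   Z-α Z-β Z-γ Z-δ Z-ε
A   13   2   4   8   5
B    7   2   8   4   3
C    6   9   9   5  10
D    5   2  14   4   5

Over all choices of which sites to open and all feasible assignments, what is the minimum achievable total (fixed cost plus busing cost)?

285

Open {A, C}; cheapest assignment that respects the capacities:
  A (cap 21, load 18): Z-β, Z-γ — cost 11×2 + 7×4 = 50
  C (cap 16, load 16): Z-α, Z-δ, Z-ε — cost 5×6 + 6×5 + 5×10 = 110
  Shipping 160, fixed 125 → total 285.
  Any other capacity-feasible assignment to {A, C} ships for at least 160.
Compare {A, C, D}: its best feasible assignment gives total 332.
Compare {A, B, C}: its best feasible assignment gives total 343.
Every other set of open sites that can feasibly serve all demand totals ≥ 332 even under its best assignment. Minimum: 285.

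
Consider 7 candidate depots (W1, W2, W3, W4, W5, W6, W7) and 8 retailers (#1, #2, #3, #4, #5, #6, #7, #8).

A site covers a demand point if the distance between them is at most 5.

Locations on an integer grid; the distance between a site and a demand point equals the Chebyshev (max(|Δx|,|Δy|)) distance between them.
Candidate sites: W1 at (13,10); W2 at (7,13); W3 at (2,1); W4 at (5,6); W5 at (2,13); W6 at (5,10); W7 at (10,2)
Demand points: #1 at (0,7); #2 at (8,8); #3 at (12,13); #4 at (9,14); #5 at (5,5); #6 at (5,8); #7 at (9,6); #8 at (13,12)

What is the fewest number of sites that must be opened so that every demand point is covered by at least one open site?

2

Coverage sets (demand points within 5 of each site):
  W1: {#2, #3, #4, #7, #8}
  W2: {#2, #3, #4, #6}
  W3: {#5}
  W4: {#1, #2, #5, #6, #7}
  W5: {#6}
  W6: {#1, #2, #4, #5, #6, #7}
  W7: {#5, #7}
No single site covers all 8 demand points.
But {W1, W4} covers everything, so the minimum is 2.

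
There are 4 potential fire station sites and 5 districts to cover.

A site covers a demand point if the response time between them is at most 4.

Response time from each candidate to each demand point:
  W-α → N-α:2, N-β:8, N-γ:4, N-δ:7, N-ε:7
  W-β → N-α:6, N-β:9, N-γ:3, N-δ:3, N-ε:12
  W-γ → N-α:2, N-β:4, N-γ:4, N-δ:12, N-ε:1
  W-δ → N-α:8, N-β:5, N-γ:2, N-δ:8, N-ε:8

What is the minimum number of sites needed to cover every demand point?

Coverage sets (demand points within 4 of each site):
  W-α: {N-α, N-γ}
  W-β: {N-γ, N-δ}
  W-γ: {N-α, N-β, N-γ, N-ε}
  W-δ: {N-γ}
No single site covers all 5 demand points.
But {W-β, W-γ} covers everything, so the minimum is 2.

2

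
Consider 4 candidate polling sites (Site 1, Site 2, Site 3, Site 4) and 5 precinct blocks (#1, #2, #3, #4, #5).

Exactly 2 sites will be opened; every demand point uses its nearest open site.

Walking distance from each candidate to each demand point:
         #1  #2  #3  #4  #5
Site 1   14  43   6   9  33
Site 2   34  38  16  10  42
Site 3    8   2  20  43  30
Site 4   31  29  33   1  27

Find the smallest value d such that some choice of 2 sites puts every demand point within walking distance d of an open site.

27

Open {Site 3, Site 4}.
  Farthest demand point is #5 at walking distance 27 (to Site 4); all others are ≤ 27.
With {Site 1, Site 4} the worst case is 29.
With {Site 1, Site 3} the worst case is 30.
No size-2 selection achieves below 27.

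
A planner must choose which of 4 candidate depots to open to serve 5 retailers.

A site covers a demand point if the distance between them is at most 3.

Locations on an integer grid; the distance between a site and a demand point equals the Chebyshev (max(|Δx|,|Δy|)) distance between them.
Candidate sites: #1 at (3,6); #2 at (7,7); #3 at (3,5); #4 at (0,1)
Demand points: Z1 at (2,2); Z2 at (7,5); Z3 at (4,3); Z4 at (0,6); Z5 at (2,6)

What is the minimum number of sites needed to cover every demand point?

Coverage sets (demand points within 3 of each site):
  #1: {Z3, Z4, Z5}
  #2: {Z2}
  #3: {Z1, Z3, Z4, Z5}
  #4: {Z1}
No single site covers all 5 demand points.
But {#2, #3} covers everything, so the minimum is 2.

2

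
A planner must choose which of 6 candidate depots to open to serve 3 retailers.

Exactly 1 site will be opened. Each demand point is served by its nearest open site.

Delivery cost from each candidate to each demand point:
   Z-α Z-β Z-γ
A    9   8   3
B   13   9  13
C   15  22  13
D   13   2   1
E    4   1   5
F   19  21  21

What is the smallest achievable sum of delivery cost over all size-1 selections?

Open {E}.
  Z-α→E 4, Z-β→E 1, Z-γ→E 5  ⇒ total 10.
Compare {D}: total 16.
Compare {A}: total 20.
No size-1 selection does better; minimum is 10.

10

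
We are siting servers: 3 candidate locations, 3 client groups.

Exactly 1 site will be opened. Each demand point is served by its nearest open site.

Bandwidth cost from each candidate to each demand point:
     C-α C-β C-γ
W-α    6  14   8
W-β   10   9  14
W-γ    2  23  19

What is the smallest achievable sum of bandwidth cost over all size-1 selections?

28

Open {W-α}.
  C-α→W-α 6, C-β→W-α 14, C-γ→W-α 8  ⇒ total 28.
Compare {W-β}: total 33.
Compare {W-γ}: total 44.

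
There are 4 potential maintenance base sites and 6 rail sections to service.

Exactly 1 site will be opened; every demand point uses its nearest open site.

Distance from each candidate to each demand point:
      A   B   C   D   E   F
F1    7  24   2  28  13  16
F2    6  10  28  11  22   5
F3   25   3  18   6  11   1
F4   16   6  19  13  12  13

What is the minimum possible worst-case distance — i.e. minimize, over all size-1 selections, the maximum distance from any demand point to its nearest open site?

Open {F4}.
  Farthest demand point is C at distance 19 (to F4); all others are ≤ 19.
With {F3} the worst case is 25.
With {F1} the worst case is 28.
No size-1 selection achieves below 19.

19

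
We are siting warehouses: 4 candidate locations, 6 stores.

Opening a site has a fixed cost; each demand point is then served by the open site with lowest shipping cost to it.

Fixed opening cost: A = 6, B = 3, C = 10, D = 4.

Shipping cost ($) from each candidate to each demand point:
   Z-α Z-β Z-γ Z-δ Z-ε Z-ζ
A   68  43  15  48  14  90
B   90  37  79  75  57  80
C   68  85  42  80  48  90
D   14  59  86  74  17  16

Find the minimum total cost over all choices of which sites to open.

Open {A, B, D}: assign each demand point to its cheapest open site.
  Z-α→D 14, Z-β→B 37, Z-γ→A 15, Z-δ→A 48, Z-ε→A 14, Z-ζ→D 16
  shipping cost 144, fixed 13 → total 157.
Compare {A, D}: shipping cost 150 + fixed 10 = 160.
Compare {A, B, C, D}: shipping cost 144 + fixed 23 = 167.
Compare {A, C, D}: shipping cost 150 + fixed 20 = 170.
All other subsets cost ≥ 160. Minimum total cost: 157.

157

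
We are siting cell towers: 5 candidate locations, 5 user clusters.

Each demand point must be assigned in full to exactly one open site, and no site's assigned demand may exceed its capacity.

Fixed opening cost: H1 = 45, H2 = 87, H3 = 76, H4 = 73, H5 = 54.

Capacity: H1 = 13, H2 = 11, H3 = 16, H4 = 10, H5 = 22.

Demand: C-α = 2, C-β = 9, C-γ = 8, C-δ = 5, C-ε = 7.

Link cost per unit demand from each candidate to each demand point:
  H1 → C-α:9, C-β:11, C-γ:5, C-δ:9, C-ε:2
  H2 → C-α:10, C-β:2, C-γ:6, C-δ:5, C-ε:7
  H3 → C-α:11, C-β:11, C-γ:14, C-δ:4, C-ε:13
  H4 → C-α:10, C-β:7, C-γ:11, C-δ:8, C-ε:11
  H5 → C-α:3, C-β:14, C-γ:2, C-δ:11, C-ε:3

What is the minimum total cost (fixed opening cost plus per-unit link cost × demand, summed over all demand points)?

257

Open {H2, H5}; cheapest assignment that respects the capacities:
  H2 (cap 11, load 9): C-β — cost 9×2 = 18
  H5 (cap 22, load 22): C-α, C-γ, C-δ, C-ε — cost 2×3 + 8×2 + 5×11 + 7×3 = 98
  Shipping 116, fixed 141 → total 257.
  Any other capacity-feasible assignment to {H2, H5} ships for at least 116.
Compare {H1, H2, H5}: its best feasible assignment gives total 285.
Compare {H4, H5}: its best feasible assignment gives total 288.
Every other set of open sites that can feasibly serve all demand totals ≥ 285 even under its best assignment. Minimum: 257.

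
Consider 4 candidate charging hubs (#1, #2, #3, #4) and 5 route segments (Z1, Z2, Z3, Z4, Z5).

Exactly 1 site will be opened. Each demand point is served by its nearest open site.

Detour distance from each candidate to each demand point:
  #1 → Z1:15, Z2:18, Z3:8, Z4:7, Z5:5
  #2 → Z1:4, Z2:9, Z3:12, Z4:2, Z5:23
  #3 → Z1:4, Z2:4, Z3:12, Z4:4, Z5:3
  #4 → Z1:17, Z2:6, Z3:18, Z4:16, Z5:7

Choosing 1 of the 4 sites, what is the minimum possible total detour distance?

Open {#3}.
  Z1→#3 4, Z2→#3 4, Z3→#3 12, Z4→#3 4, Z5→#3 3  ⇒ total 27.
Compare {#2}: total 50.
Compare {#1}: total 53.
No size-1 selection does better; minimum is 27.

27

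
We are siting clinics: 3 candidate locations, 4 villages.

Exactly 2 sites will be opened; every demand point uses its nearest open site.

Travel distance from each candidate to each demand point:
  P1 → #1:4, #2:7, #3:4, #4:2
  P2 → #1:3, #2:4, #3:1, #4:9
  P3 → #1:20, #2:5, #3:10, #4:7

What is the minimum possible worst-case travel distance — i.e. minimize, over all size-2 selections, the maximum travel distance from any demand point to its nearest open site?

Open {P1, P2}.
  Farthest demand point is #2 at travel distance 4 (to P2); all others are ≤ 4.
With {P1, P3} the worst case is 5.
With {P2, P3} the worst case is 7.
No size-2 selection achieves below 4.

4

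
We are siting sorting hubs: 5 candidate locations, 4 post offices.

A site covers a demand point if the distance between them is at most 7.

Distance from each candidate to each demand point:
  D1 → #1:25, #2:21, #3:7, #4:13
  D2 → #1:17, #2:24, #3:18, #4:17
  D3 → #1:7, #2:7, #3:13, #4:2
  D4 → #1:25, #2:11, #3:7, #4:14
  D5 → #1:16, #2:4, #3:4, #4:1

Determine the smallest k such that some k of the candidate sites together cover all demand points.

Coverage sets (demand points within 7 of each site):
  D1: {#3}
  D2: {}
  D3: {#1, #2, #4}
  D4: {#3}
  D5: {#2, #3, #4}
No single site covers all 4 demand points.
But {D1, D3} covers everything, so the minimum is 2.

2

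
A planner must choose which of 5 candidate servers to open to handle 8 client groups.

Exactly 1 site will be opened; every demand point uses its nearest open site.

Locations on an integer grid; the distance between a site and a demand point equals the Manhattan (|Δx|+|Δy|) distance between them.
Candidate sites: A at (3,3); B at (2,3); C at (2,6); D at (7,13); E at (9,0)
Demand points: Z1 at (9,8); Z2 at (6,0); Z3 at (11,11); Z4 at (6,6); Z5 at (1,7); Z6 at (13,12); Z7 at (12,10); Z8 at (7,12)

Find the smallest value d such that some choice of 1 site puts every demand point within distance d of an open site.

14

Open {D}.
  Farthest demand point is Z2 at distance 14 (to D); all others are ≤ 14.
With {E} the worst case is 16.
With {C} the worst case is 17.
No size-1 selection achieves below 14.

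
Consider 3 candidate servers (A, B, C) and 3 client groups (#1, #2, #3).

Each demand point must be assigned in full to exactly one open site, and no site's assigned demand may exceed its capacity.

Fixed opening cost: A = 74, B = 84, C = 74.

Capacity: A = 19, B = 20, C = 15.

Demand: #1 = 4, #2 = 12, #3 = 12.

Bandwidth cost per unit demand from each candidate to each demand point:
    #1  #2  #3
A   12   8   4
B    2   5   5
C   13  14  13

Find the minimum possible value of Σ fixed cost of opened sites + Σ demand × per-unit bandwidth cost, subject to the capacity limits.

Open {A, B}; cheapest assignment that respects the capacities:
  A (cap 19, load 12): #3 — cost 12×4 = 48
  B (cap 20, load 16): #1, #2 — cost 4×2 + 12×5 = 68
  Shipping 116, fixed 158 → total 274.
  Any other capacity-feasible assignment to {A, B} ships for at least 116.
Compare {A, B, C}: its best feasible assignment gives total 348.
Compare {B, C}: its best feasible assignment gives total 382.
Every other set of open sites that can feasibly serve all demand totals ≥ 348 even under its best assignment. Minimum: 274.

274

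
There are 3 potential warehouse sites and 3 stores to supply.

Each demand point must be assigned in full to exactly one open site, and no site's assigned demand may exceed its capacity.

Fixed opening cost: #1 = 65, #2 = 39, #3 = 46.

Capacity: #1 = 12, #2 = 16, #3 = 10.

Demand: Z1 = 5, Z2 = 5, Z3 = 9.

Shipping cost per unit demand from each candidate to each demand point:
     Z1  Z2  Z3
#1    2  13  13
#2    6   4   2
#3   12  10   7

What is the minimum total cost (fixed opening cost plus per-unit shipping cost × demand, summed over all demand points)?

Open {#1, #2}; cheapest assignment that respects the capacities:
  #1 (cap 12, load 5): Z1 — cost 5×2 = 10
  #2 (cap 16, load 14): Z2, Z3 — cost 5×4 + 9×2 = 38
  Shipping 48, fixed 104 → total 152.
  Any other capacity-feasible assignment to {#1, #2} ships for at least 48.
Compare {#2, #3}: its best feasible assignment gives total 183.
Compare {#1, #2, #3}: its best feasible assignment gives total 198.
Every other set of open sites that can feasibly serve all demand totals ≥ 183 even under its best assignment. Minimum: 152.

152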